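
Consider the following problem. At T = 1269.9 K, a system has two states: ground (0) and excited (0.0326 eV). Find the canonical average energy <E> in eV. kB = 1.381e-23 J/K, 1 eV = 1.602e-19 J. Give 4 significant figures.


Step 1: beta*E = 0.0326*1.602e-19/(1.381e-23*1269.9) = 0.2978
Step 2: exp(-beta*E) = 0.7425
Step 3: <E> = 0.0326*0.7425/(1+0.7425) = 0.01389 eV

0.01389


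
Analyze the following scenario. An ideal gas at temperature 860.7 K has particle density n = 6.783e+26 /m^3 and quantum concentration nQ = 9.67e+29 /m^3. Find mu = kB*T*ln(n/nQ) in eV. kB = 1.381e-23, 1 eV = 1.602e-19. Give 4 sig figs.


Step 1: n/nQ = 6.783e+26/9.67e+29 = 0.0007014
Step 2: ln(n/nQ) = -7.262
Step 3: mu = kB*T*ln(n/nQ) = 1.189e-20*-7.262 = -8.632e-20 J
Step 4: Convert to eV: -8.632e-20/1.602e-19 = -0.5388 eV

-0.5388


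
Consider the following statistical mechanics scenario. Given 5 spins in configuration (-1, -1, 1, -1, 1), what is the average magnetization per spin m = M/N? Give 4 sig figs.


Step 1: Count up spins (+1): 2, down spins (-1): 3
Step 2: Total magnetization M = 2 - 3 = -1
Step 3: m = M/N = -1/5 = -0.2

-0.2


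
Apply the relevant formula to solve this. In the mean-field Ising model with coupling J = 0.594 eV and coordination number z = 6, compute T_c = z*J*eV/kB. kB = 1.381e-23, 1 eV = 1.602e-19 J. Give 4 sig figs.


Step 1: z*J = 6*0.594 = 3.564 eV
Step 2: Convert to Joules: 3.564*1.602e-19 = 5.71e-19 J
Step 3: T_c = 5.71e-19 / 1.381e-23 = 4.134e+04 K

4.134e+04


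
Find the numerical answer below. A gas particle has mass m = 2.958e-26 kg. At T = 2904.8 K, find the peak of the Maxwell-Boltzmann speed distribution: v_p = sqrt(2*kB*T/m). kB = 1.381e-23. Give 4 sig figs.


Step 1: Numerator = 2*kB*T = 2*1.381e-23*2904.8 = 8.023e-20
Step 2: Ratio = 8.023e-20 / 2.958e-26 = 2.712e+06
Step 3: v_p = sqrt(2.712e+06) = 1647 m/s

1647


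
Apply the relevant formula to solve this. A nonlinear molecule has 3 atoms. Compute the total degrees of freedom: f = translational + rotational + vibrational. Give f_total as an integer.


Step 1: Translational DOF = 3
Step 2: Rotational DOF (nonlinear) = 3
Step 3: Vibrational DOF = 3*3 - 6 = 3
Step 4: Total = 3 + 3 + 3 = 9

9


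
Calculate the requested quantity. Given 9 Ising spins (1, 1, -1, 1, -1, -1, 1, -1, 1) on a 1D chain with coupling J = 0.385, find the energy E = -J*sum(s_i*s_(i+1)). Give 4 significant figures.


Step 1: Nearest-neighbor products: 1, -1, -1, -1, 1, -1, -1, -1
Step 2: Sum of products = -4
Step 3: E = -0.385 * -4 = 1.54

1.54


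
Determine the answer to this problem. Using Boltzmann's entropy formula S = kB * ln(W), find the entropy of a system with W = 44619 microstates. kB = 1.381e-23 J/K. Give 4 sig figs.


Step 1: ln(W) = ln(44619) = 10.71
Step 2: S = kB * ln(W) = 1.381e-23 * 10.71
Step 3: S = 1.478e-22 J/K

1.478e-22


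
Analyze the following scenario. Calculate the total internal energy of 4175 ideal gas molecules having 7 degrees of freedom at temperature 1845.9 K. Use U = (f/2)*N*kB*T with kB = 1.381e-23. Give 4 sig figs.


Step 1: f/2 = 7/2 = 3.5
Step 2: N*kB*T = 4175*1.381e-23*1845.9 = 1.064e-16
Step 3: U = 3.5 * 1.064e-16 = 3.725e-16 J

3.725e-16


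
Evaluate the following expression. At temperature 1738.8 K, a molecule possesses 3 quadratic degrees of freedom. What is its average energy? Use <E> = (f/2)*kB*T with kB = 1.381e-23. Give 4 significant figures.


Step 1: f/2 = 3/2 = 1.5
Step 2: kB*T = 1.381e-23 * 1738.8 = 2.401e-20
Step 3: <E> = 1.5 * 2.401e-20 = 3.602e-20 J

3.602e-20


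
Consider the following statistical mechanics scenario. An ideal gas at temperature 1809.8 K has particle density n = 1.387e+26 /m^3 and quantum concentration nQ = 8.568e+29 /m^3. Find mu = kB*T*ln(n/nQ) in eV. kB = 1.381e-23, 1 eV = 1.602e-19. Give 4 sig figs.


Step 1: n/nQ = 1.387e+26/8.568e+29 = 0.0001619
Step 2: ln(n/nQ) = -8.729
Step 3: mu = kB*T*ln(n/nQ) = 2.499e-20*-8.729 = -2.182e-19 J
Step 4: Convert to eV: -2.182e-19/1.602e-19 = -1.362 eV

-1.362


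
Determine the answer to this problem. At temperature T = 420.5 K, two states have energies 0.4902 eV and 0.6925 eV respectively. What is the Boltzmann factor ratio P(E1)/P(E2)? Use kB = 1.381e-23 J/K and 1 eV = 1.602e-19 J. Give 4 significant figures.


Step 1: Compute energy difference dE = E1 - E2 = 0.4902 - 0.6925 = -0.2023 eV
Step 2: Convert to Joules: dE_J = -0.2023 * 1.602e-19 = -3.241e-20 J
Step 3: Compute exponent = -dE_J / (kB * T) = -(-3.241e-20) / (1.381e-23 * 420.5) = 5.581
Step 4: P(E1)/P(E2) = exp(5.581) = 265.3

265.3


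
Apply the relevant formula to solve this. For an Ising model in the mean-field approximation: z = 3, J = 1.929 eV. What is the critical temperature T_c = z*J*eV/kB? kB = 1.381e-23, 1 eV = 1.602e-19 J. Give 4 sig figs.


Step 1: z*J = 3*1.929 = 5.787 eV
Step 2: Convert to Joules: 5.787*1.602e-19 = 9.271e-19 J
Step 3: T_c = 9.271e-19 / 1.381e-23 = 6.713e+04 K

6.713e+04


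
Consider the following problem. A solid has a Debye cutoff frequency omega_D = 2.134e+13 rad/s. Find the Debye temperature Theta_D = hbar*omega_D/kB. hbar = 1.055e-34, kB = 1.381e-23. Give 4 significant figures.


Step 1: hbar*omega_D = 1.055e-34 * 2.134e+13 = 2.251e-21 J
Step 2: Theta_D = 2.251e-21 / 1.381e-23
Step 3: Theta_D = 163 K

163


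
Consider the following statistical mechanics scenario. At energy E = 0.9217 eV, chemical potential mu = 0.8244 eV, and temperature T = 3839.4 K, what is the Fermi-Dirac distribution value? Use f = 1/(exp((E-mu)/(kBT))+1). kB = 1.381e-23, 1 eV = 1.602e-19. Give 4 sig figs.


Step 1: (E - mu) = 0.9217 - 0.8244 = 0.0973 eV
Step 2: Convert: (E-mu)*eV = 1.559e-20 J
Step 3: x = (E-mu)*eV/(kB*T) = 0.294
Step 4: f = 1/(exp(0.294)+1) = 0.427

0.427


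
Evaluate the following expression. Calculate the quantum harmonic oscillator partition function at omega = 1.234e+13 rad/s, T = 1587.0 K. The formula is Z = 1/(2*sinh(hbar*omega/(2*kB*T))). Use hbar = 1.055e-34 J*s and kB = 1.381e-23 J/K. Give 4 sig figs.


Step 1: Compute x = hbar*omega/(kB*T) = 1.055e-34*1.234e+13/(1.381e-23*1587.0) = 0.0594
Step 2: x/2 = 0.0297
Step 3: sinh(x/2) = 0.02971
Step 4: Z = 1/(2*0.02971) = 16.83

16.83


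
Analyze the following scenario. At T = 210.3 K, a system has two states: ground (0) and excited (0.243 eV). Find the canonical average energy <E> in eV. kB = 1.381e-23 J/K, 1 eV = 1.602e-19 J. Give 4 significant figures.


Step 1: beta*E = 0.243*1.602e-19/(1.381e-23*210.3) = 13.4
Step 2: exp(-beta*E) = 1.509e-06
Step 3: <E> = 0.243*1.509e-06/(1+1.509e-06) = 3.667e-07 eV

3.667e-07


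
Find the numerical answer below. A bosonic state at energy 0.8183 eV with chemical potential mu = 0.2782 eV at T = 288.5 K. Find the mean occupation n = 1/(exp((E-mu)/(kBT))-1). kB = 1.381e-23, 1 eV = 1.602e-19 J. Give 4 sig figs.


Step 1: (E - mu) = 0.5401 eV
Step 2: x = (E-mu)*eV/(kB*T) = 0.5401*1.602e-19/(1.381e-23*288.5) = 21.72
Step 3: exp(x) = 2.701e+09
Step 4: n = 1/(exp(x)-1) = 3.702e-10

3.702e-10


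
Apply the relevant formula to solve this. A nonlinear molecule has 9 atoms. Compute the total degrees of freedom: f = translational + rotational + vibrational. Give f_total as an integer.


Step 1: Translational DOF = 3
Step 2: Rotational DOF (nonlinear) = 3
Step 3: Vibrational DOF = 3*9 - 6 = 21
Step 4: Total = 3 + 3 + 21 = 27

27


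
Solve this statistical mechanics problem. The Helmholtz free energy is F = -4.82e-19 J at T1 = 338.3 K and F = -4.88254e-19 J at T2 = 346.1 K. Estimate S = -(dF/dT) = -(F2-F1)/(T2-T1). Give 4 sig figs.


Step 1: dF = F2 - F1 = -4.88254e-19 - (-4.82e-19) = -6.254e-21 J
Step 2: dT = T2 - T1 = 346.1 - 338.3 = 7.8 K
Step 3: S = -dF/dT = -(-6.254e-21)/7.8 = 8.018e-22 J/K

8.018e-22


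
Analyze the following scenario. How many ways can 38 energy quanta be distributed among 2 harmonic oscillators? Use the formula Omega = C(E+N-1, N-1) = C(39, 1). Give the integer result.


Step 1: Use binomial coefficient C(39, 1)
Step 2: Numerator = 39! / 38!
Step 3: Denominator = 1!
Step 4: Omega = 39

39


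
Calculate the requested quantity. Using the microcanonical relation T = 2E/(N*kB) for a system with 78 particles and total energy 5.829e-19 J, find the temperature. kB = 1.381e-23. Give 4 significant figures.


Step 1: Numerator = 2*E = 2*5.829e-19 = 1.166e-18 J
Step 2: Denominator = N*kB = 78*1.381e-23 = 1.077e-21
Step 3: T = 1.166e-18 / 1.077e-21 = 1082 K

1082


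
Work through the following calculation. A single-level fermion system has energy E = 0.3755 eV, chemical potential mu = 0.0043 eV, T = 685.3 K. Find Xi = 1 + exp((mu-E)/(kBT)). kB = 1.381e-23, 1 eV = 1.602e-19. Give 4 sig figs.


Step 1: (mu - E) = 0.0043 - 0.3755 = -0.3712 eV
Step 2: x = (mu-E)*eV/(kB*T) = -0.3712*1.602e-19/(1.381e-23*685.3) = -6.283
Step 3: exp(x) = 0.001867
Step 4: Xi = 1 + 0.001867 = 1.002

1.002


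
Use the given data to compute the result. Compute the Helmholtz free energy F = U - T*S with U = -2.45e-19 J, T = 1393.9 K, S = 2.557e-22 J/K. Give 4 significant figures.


Step 1: T*S = 1393.9 * 2.557e-22 = 3.564e-19 J
Step 2: F = U - T*S = -2.45e-19 - 3.564e-19
Step 3: F = -6.014e-19 J

-6.014e-19


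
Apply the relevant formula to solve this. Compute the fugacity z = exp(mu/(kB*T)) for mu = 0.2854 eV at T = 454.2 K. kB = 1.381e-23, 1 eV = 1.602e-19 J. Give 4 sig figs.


Step 1: Convert mu to Joules: 0.2854*1.602e-19 = 4.572e-20 J
Step 2: kB*T = 1.381e-23*454.2 = 6.273e-21 J
Step 3: mu/(kB*T) = 7.289
Step 4: z = exp(7.289) = 1464

1464


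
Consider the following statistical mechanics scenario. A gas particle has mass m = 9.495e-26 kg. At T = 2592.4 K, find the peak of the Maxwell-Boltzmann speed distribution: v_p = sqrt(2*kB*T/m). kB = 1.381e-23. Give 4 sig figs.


Step 1: Numerator = 2*kB*T = 2*1.381e-23*2592.4 = 7.16e-20
Step 2: Ratio = 7.16e-20 / 9.495e-26 = 7.541e+05
Step 3: v_p = sqrt(7.541e+05) = 868.4 m/s

868.4


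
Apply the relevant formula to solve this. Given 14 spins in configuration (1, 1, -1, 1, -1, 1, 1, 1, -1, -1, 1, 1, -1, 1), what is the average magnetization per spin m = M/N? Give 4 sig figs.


Step 1: Count up spins (+1): 9, down spins (-1): 5
Step 2: Total magnetization M = 9 - 5 = 4
Step 3: m = M/N = 4/14 = 0.2857

0.2857


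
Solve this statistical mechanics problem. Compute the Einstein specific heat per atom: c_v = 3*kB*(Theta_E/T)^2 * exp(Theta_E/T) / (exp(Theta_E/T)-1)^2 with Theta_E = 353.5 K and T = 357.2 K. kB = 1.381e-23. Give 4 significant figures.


Step 1: x = Theta_E/T = 353.5/357.2 = 0.9896
Step 2: x^2 = 0.9794
Step 3: exp(x) = 2.69
Step 4: c_v = 3*1.381e-23*0.9794*2.69/(2.69-1)^2 = 3.821e-23

3.821e-23


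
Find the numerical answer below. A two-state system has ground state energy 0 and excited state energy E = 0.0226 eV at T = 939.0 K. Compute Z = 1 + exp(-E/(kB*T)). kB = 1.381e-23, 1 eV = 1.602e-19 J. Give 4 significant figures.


Step 1: Compute beta*E = E*eV/(kB*T) = 0.0226*1.602e-19/(1.381e-23*939.0) = 0.2792
Step 2: exp(-beta*E) = exp(-0.2792) = 0.7564
Step 3: Z = 1 + 0.7564 = 1.756

1.756


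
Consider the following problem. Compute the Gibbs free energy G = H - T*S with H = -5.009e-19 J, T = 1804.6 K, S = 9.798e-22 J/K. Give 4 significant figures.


Step 1: T*S = 1804.6 * 9.798e-22 = 1.768e-18 J
Step 2: G = H - T*S = -5.009e-19 - 1.768e-18
Step 3: G = -2.269e-18 J

-2.269e-18


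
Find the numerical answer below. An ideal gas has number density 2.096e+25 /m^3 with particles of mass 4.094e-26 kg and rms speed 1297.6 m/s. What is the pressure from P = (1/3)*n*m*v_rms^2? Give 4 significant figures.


Step 1: v_rms^2 = 1297.6^2 = 1.684e+06
Step 2: n*m = 2.096e+25*4.094e-26 = 0.8581
Step 3: P = (1/3)*0.8581*1.684e+06 = 4.816e+05 Pa

4.816e+05


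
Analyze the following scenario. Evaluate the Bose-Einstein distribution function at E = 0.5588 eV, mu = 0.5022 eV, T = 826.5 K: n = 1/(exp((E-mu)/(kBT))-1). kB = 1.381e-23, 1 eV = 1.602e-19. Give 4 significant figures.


Step 1: (E - mu) = 0.0566 eV
Step 2: x = (E-mu)*eV/(kB*T) = 0.0566*1.602e-19/(1.381e-23*826.5) = 0.7944
Step 3: exp(x) = 2.213
Step 4: n = 1/(exp(x)-1) = 0.8243

0.8243


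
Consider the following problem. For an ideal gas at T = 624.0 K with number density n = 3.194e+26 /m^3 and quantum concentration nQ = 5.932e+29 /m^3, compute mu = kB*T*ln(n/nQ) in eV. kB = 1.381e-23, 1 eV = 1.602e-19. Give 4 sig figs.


Step 1: n/nQ = 3.194e+26/5.932e+29 = 0.0005384
Step 2: ln(n/nQ) = -7.527
Step 3: mu = kB*T*ln(n/nQ) = 8.617e-21*-7.527 = -6.486e-20 J
Step 4: Convert to eV: -6.486e-20/1.602e-19 = -0.4049 eV

-0.4049


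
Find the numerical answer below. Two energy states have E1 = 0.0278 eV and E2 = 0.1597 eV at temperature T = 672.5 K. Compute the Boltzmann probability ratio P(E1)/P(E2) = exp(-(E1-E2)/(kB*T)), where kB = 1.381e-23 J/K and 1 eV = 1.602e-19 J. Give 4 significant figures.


Step 1: Compute energy difference dE = E1 - E2 = 0.0278 - 0.1597 = -0.1319 eV
Step 2: Convert to Joules: dE_J = -0.1319 * 1.602e-19 = -2.113e-20 J
Step 3: Compute exponent = -dE_J / (kB * T) = -(-2.113e-20) / (1.381e-23 * 672.5) = 2.275
Step 4: P(E1)/P(E2) = exp(2.275) = 9.73

9.73


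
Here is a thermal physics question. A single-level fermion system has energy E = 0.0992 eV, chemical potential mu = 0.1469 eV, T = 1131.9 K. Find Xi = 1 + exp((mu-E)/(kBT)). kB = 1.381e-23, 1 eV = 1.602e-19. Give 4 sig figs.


Step 1: (mu - E) = 0.1469 - 0.0992 = 0.0477 eV
Step 2: x = (mu-E)*eV/(kB*T) = 0.0477*1.602e-19/(1.381e-23*1131.9) = 0.4889
Step 3: exp(x) = 1.63
Step 4: Xi = 1 + 1.63 = 2.63

2.63


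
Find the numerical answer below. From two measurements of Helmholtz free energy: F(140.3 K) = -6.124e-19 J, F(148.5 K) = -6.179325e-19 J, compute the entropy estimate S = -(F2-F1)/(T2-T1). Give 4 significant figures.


Step 1: dF = F2 - F1 = -6.179325e-19 - (-6.124e-19) = -5.5325e-21 J
Step 2: dT = T2 - T1 = 148.5 - 140.3 = 8.2 K
Step 3: S = -dF/dT = -(-5.5325e-21)/8.2 = 6.747e-22 J/K

6.747e-22


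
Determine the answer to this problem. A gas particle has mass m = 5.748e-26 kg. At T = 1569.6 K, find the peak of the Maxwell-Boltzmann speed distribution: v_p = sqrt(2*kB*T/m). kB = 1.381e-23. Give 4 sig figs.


Step 1: Numerator = 2*kB*T = 2*1.381e-23*1569.6 = 4.335e-20
Step 2: Ratio = 4.335e-20 / 5.748e-26 = 7.542e+05
Step 3: v_p = sqrt(7.542e+05) = 868.5 m/s

868.5


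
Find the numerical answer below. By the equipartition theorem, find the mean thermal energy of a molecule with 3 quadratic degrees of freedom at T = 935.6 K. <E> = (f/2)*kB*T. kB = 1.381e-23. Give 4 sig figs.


Step 1: f/2 = 3/2 = 1.5
Step 2: kB*T = 1.381e-23 * 935.6 = 1.292e-20
Step 3: <E> = 1.5 * 1.292e-20 = 1.938e-20 J

1.938e-20


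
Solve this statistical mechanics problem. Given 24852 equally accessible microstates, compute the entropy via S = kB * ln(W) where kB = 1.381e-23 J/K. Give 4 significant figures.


Step 1: ln(W) = ln(24852) = 10.12
Step 2: S = kB * ln(W) = 1.381e-23 * 10.12
Step 3: S = 1.398e-22 J/K

1.398e-22


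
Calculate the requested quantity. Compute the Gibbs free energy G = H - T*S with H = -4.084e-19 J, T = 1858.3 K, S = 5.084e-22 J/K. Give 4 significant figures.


Step 1: T*S = 1858.3 * 5.084e-22 = 9.448e-19 J
Step 2: G = H - T*S = -4.084e-19 - 9.448e-19
Step 3: G = -1.353e-18 J

-1.353e-18


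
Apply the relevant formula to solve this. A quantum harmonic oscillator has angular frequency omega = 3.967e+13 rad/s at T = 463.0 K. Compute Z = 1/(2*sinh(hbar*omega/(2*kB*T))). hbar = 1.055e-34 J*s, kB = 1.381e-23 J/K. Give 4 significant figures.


Step 1: Compute x = hbar*omega/(kB*T) = 1.055e-34*3.967e+13/(1.381e-23*463.0) = 0.6545
Step 2: x/2 = 0.3273
Step 3: sinh(x/2) = 0.3331
Step 4: Z = 1/(2*0.3331) = 1.501

1.501


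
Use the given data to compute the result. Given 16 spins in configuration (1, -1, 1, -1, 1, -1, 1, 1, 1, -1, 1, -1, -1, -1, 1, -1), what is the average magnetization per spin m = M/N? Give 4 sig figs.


Step 1: Count up spins (+1): 8, down spins (-1): 8
Step 2: Total magnetization M = 8 - 8 = 0
Step 3: m = M/N = 0/16 = 0

0


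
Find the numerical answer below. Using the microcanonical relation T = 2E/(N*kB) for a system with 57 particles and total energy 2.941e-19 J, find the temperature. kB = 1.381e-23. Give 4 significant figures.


Step 1: Numerator = 2*E = 2*2.941e-19 = 5.882e-19 J
Step 2: Denominator = N*kB = 57*1.381e-23 = 7.872e-22
Step 3: T = 5.882e-19 / 7.872e-22 = 747.2 K

747.2


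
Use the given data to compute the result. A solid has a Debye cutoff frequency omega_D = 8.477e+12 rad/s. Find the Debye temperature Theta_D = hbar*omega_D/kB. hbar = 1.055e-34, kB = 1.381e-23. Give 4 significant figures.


Step 1: hbar*omega_D = 1.055e-34 * 8.477e+12 = 8.943e-22 J
Step 2: Theta_D = 8.943e-22 / 1.381e-23
Step 3: Theta_D = 64.76 K

64.76


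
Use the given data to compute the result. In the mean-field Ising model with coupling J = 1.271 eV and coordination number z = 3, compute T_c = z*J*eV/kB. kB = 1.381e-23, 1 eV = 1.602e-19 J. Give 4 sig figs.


Step 1: z*J = 3*1.271 = 3.813 eV
Step 2: Convert to Joules: 3.813*1.602e-19 = 6.108e-19 J
Step 3: T_c = 6.108e-19 / 1.381e-23 = 4.423e+04 K

4.423e+04


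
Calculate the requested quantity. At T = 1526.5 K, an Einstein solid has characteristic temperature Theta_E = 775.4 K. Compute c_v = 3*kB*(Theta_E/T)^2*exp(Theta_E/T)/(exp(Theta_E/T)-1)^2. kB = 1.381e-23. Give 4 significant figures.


Step 1: x = Theta_E/T = 775.4/1526.5 = 0.508
Step 2: x^2 = 0.258
Step 3: exp(x) = 1.662
Step 4: c_v = 3*1.381e-23*0.258*1.662/(1.662-1)^2 = 4.055e-23

4.055e-23


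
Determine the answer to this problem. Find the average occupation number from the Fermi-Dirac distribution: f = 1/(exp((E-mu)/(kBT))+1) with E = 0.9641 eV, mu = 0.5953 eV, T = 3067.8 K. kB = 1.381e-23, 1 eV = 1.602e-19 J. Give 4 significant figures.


Step 1: (E - mu) = 0.9641 - 0.5953 = 0.3688 eV
Step 2: Convert: (E-mu)*eV = 5.908e-20 J
Step 3: x = (E-mu)*eV/(kB*T) = 1.395
Step 4: f = 1/(exp(1.395)+1) = 0.1987

0.1987


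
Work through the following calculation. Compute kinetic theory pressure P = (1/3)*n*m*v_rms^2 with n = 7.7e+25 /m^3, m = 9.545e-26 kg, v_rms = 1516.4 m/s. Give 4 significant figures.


Step 1: v_rms^2 = 1516.4^2 = 2.299e+06
Step 2: n*m = 7.7e+25*9.545e-26 = 7.35
Step 3: P = (1/3)*7.35*2.299e+06 = 5.633e+06 Pa

5.633e+06


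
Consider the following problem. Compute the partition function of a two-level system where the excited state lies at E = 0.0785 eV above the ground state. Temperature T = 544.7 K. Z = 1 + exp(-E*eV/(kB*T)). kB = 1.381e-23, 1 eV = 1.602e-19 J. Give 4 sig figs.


Step 1: Compute beta*E = E*eV/(kB*T) = 0.0785*1.602e-19/(1.381e-23*544.7) = 1.672
Step 2: exp(-beta*E) = exp(-1.672) = 0.1879
Step 3: Z = 1 + 0.1879 = 1.188

1.188


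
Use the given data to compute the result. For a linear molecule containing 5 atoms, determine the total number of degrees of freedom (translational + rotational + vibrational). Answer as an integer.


Step 1: Translational DOF = 3
Step 2: Rotational DOF (linear) = 2
Step 3: Vibrational DOF = 3*5 - 5 = 10
Step 4: Total = 3 + 2 + 10 = 15

15


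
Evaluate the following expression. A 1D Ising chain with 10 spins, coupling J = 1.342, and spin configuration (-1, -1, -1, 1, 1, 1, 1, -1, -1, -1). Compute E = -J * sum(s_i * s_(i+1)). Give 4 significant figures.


Step 1: Nearest-neighbor products: 1, 1, -1, 1, 1, 1, -1, 1, 1
Step 2: Sum of products = 5
Step 3: E = -1.342 * 5 = -6.71

-6.71


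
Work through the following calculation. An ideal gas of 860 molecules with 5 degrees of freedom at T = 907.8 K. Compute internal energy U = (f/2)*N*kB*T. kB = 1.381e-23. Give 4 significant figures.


Step 1: f/2 = 5/2 = 2.5
Step 2: N*kB*T = 860*1.381e-23*907.8 = 1.078e-17
Step 3: U = 2.5 * 1.078e-17 = 2.695e-17 J

2.695e-17


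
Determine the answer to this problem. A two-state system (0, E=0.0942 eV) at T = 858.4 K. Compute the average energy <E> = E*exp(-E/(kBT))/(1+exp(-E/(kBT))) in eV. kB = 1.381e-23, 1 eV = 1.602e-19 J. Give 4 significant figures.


Step 1: beta*E = 0.0942*1.602e-19/(1.381e-23*858.4) = 1.273
Step 2: exp(-beta*E) = 0.28
Step 3: <E> = 0.0942*0.28/(1+0.28) = 0.02061 eV

0.02061


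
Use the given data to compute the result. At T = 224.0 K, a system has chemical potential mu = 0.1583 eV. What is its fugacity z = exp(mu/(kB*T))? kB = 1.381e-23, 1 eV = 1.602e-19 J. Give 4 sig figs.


Step 1: Convert mu to Joules: 0.1583*1.602e-19 = 2.536e-20 J
Step 2: kB*T = 1.381e-23*224.0 = 3.093e-21 J
Step 3: mu/(kB*T) = 8.198
Step 4: z = exp(8.198) = 3633

3633


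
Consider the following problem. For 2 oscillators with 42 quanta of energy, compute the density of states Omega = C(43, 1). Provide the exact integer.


Step 1: Use binomial coefficient C(43, 1)
Step 2: Numerator = 43! / 42!
Step 3: Denominator = 1!
Step 4: Omega = 43

43


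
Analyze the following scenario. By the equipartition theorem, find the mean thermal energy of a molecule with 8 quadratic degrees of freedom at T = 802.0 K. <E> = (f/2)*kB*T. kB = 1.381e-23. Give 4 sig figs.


Step 1: f/2 = 8/2 = 4
Step 2: kB*T = 1.381e-23 * 802.0 = 1.108e-20
Step 3: <E> = 4 * 1.108e-20 = 4.43e-20 J

4.43e-20


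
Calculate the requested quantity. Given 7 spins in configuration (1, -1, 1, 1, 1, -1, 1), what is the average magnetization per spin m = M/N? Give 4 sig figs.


Step 1: Count up spins (+1): 5, down spins (-1): 2
Step 2: Total magnetization M = 5 - 2 = 3
Step 3: m = M/N = 3/7 = 0.4286

0.4286


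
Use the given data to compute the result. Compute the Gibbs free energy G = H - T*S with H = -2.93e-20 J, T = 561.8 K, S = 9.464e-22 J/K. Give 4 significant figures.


Step 1: T*S = 561.8 * 9.464e-22 = 5.317e-19 J
Step 2: G = H - T*S = -2.93e-20 - 5.317e-19
Step 3: G = -5.61e-19 J

-5.61e-19


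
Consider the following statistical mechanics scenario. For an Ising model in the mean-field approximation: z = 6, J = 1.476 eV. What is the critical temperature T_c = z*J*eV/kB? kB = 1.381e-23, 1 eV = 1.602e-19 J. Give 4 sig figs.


Step 1: z*J = 6*1.476 = 8.856 eV
Step 2: Convert to Joules: 8.856*1.602e-19 = 1.419e-18 J
Step 3: T_c = 1.419e-18 / 1.381e-23 = 1.027e+05 K

1.027e+05


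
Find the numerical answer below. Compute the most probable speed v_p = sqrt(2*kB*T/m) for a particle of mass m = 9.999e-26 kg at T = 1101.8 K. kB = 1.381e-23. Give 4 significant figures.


Step 1: Numerator = 2*kB*T = 2*1.381e-23*1101.8 = 3.043e-20
Step 2: Ratio = 3.043e-20 / 9.999e-26 = 3.043e+05
Step 3: v_p = sqrt(3.043e+05) = 551.7 m/s

551.7


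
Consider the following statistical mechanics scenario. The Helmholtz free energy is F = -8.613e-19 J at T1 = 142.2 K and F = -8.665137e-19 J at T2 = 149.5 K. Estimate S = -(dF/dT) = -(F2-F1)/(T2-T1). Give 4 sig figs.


Step 1: dF = F2 - F1 = -8.665137e-19 - (-8.613e-19) = -5.2137e-21 J
Step 2: dT = T2 - T1 = 149.5 - 142.2 = 7.3 K
Step 3: S = -dF/dT = -(-5.2137e-21)/7.3 = 7.142e-22 J/K

7.142e-22


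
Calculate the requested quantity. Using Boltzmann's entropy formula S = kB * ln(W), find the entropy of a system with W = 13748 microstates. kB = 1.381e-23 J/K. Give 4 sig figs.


Step 1: ln(W) = ln(13748) = 9.529
Step 2: S = kB * ln(W) = 1.381e-23 * 9.529
Step 3: S = 1.316e-22 J/K

1.316e-22


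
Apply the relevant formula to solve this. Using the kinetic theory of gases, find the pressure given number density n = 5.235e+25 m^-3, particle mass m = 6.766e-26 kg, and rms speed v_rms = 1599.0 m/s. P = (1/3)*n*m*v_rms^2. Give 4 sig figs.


Step 1: v_rms^2 = 1599.0^2 = 2.557e+06
Step 2: n*m = 5.235e+25*6.766e-26 = 3.542
Step 3: P = (1/3)*3.542*2.557e+06 = 3.019e+06 Pa

3.019e+06


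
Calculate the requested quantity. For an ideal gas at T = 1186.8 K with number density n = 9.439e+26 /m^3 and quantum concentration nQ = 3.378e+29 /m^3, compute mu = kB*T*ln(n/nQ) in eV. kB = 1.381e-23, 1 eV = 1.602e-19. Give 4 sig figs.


Step 1: n/nQ = 9.439e+26/3.378e+29 = 0.002794
Step 2: ln(n/nQ) = -5.88
Step 3: mu = kB*T*ln(n/nQ) = 1.639e-20*-5.88 = -9.637e-20 J
Step 4: Convert to eV: -9.637e-20/1.602e-19 = -0.6016 eV

-0.6016


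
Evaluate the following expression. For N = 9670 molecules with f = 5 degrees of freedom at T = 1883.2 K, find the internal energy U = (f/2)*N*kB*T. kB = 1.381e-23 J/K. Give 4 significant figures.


Step 1: f/2 = 5/2 = 2.5
Step 2: N*kB*T = 9670*1.381e-23*1883.2 = 2.515e-16
Step 3: U = 2.5 * 2.515e-16 = 6.287e-16 J

6.287e-16


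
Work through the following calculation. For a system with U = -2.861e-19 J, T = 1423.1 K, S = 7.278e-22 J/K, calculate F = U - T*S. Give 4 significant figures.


Step 1: T*S = 1423.1 * 7.278e-22 = 1.036e-18 J
Step 2: F = U - T*S = -2.861e-19 - 1.036e-18
Step 3: F = -1.322e-18 J

-1.322e-18


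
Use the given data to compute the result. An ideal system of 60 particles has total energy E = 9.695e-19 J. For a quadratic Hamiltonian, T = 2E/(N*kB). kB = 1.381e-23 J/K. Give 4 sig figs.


Step 1: Numerator = 2*E = 2*9.695e-19 = 1.939e-18 J
Step 2: Denominator = N*kB = 60*1.381e-23 = 8.286e-22
Step 3: T = 1.939e-18 / 8.286e-22 = 2340 K

2340


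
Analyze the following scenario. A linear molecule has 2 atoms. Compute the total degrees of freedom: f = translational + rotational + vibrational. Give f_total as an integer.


Step 1: Translational DOF = 3
Step 2: Rotational DOF (linear) = 2
Step 3: Vibrational DOF = 3*2 - 5 = 1
Step 4: Total = 3 + 2 + 1 = 6

6


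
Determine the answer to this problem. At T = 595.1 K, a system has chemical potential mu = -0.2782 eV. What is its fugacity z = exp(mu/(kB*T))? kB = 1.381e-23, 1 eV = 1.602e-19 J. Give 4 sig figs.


Step 1: Convert mu to Joules: -0.2782*1.602e-19 = -4.457e-20 J
Step 2: kB*T = 1.381e-23*595.1 = 8.218e-21 J
Step 3: mu/(kB*T) = -5.423
Step 4: z = exp(-5.423) = 0.004414

0.004414


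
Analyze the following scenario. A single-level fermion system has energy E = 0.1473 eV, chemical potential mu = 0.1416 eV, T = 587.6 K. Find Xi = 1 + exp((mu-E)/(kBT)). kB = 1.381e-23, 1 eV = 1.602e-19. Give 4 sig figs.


Step 1: (mu - E) = 0.1416 - 0.1473 = -0.0057 eV
Step 2: x = (mu-E)*eV/(kB*T) = -0.0057*1.602e-19/(1.381e-23*587.6) = -0.1125
Step 3: exp(x) = 0.8936
Step 4: Xi = 1 + 0.8936 = 1.894

1.894


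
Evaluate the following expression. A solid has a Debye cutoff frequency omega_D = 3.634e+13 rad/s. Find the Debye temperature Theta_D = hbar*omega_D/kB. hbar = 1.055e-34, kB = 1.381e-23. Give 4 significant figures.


Step 1: hbar*omega_D = 1.055e-34 * 3.634e+13 = 3.834e-21 J
Step 2: Theta_D = 3.834e-21 / 1.381e-23
Step 3: Theta_D = 277.6 K

277.6


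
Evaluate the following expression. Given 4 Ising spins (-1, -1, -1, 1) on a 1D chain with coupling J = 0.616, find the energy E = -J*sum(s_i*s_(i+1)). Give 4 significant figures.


Step 1: Nearest-neighbor products: 1, 1, -1
Step 2: Sum of products = 1
Step 3: E = -0.616 * 1 = -0.616

-0.616


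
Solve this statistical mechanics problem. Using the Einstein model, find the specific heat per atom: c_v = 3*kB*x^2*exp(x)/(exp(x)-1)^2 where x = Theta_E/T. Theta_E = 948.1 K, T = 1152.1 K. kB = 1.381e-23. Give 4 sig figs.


Step 1: x = Theta_E/T = 948.1/1152.1 = 0.8229
Step 2: x^2 = 0.6772
Step 3: exp(x) = 2.277
Step 4: c_v = 3*1.381e-23*0.6772*2.277/(2.277-1)^2 = 3.917e-23

3.917e-23


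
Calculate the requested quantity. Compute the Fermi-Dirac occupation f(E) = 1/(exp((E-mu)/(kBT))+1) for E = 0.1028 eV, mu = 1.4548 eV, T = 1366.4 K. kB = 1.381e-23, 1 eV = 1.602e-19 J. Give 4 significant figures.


Step 1: (E - mu) = 0.1028 - 1.4548 = -1.352 eV
Step 2: Convert: (E-mu)*eV = -2.166e-19 J
Step 3: x = (E-mu)*eV/(kB*T) = -11.48
Step 4: f = 1/(exp(-11.48)+1) = 1

1


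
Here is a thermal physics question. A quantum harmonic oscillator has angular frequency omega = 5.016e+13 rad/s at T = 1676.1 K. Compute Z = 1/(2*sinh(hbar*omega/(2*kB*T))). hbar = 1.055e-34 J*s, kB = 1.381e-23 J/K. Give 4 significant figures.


Step 1: Compute x = hbar*omega/(kB*T) = 1.055e-34*5.016e+13/(1.381e-23*1676.1) = 0.2286
Step 2: x/2 = 0.1143
Step 3: sinh(x/2) = 0.1146
Step 4: Z = 1/(2*0.1146) = 4.365

4.365


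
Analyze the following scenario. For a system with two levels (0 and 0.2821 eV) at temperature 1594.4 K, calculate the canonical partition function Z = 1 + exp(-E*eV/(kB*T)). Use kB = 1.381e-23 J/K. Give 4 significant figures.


Step 1: Compute beta*E = E*eV/(kB*T) = 0.2821*1.602e-19/(1.381e-23*1594.4) = 2.052
Step 2: exp(-beta*E) = exp(-2.052) = 0.1284
Step 3: Z = 1 + 0.1284 = 1.128

1.128


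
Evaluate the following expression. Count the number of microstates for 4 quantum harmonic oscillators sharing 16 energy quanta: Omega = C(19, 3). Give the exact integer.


Step 1: Use binomial coefficient C(19, 3)
Step 2: Numerator = 19! / 16!
Step 3: Denominator = 3!
Step 4: Omega = 969

969


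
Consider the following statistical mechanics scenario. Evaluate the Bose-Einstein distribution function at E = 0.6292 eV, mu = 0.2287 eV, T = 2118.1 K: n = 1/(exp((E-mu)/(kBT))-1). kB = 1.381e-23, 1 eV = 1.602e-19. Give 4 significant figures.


Step 1: (E - mu) = 0.4005 eV
Step 2: x = (E-mu)*eV/(kB*T) = 0.4005*1.602e-19/(1.381e-23*2118.1) = 2.193
Step 3: exp(x) = 8.966
Step 4: n = 1/(exp(x)-1) = 0.1255

0.1255


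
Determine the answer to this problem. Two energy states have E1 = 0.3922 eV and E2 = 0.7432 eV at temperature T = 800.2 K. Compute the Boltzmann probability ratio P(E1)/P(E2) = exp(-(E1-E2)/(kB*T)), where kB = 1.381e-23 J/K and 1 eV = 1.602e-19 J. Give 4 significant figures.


Step 1: Compute energy difference dE = E1 - E2 = 0.3922 - 0.7432 = -0.351 eV
Step 2: Convert to Joules: dE_J = -0.351 * 1.602e-19 = -5.623e-20 J
Step 3: Compute exponent = -dE_J / (kB * T) = -(-5.623e-20) / (1.381e-23 * 800.2) = 5.088
Step 4: P(E1)/P(E2) = exp(5.088) = 162.1

162.1


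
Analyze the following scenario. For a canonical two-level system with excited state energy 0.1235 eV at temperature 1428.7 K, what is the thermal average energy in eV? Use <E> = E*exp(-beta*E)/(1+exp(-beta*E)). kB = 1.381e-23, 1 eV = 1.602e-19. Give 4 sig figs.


Step 1: beta*E = 0.1235*1.602e-19/(1.381e-23*1428.7) = 1.003
Step 2: exp(-beta*E) = 0.3669
Step 3: <E> = 0.1235*0.3669/(1+0.3669) = 0.03315 eV

0.03315


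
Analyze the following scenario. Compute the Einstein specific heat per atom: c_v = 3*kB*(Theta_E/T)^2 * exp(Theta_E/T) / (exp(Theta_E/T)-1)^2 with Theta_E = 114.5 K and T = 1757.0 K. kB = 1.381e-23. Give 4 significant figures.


Step 1: x = Theta_E/T = 114.5/1757.0 = 0.06517
Step 2: x^2 = 0.004247
Step 3: exp(x) = 1.067
Step 4: c_v = 3*1.381e-23*0.004247*1.067/(1.067-1)^2 = 4.142e-23

4.142e-23


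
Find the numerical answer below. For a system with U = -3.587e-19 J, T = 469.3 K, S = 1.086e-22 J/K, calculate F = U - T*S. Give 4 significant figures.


Step 1: T*S = 469.3 * 1.086e-22 = 5.097e-20 J
Step 2: F = U - T*S = -3.587e-19 - 5.097e-20
Step 3: F = -4.097e-19 J

-4.097e-19


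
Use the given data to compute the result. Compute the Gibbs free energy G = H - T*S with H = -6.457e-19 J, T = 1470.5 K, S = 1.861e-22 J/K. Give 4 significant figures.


Step 1: T*S = 1470.5 * 1.861e-22 = 2.737e-19 J
Step 2: G = H - T*S = -6.457e-19 - 2.737e-19
Step 3: G = -9.194e-19 J

-9.194e-19


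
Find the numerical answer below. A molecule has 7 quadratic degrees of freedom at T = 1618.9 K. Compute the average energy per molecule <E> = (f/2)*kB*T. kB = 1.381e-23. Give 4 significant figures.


Step 1: f/2 = 7/2 = 3.5
Step 2: kB*T = 1.381e-23 * 1618.9 = 2.236e-20
Step 3: <E> = 3.5 * 2.236e-20 = 7.825e-20 J

7.825e-20


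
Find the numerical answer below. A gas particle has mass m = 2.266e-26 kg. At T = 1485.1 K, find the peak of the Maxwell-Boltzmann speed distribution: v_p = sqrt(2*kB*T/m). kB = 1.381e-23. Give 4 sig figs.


Step 1: Numerator = 2*kB*T = 2*1.381e-23*1485.1 = 4.102e-20
Step 2: Ratio = 4.102e-20 / 2.266e-26 = 1.81e+06
Step 3: v_p = sqrt(1.81e+06) = 1345 m/s

1345


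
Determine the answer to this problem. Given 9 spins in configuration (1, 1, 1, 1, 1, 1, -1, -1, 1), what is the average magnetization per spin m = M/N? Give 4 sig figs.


Step 1: Count up spins (+1): 7, down spins (-1): 2
Step 2: Total magnetization M = 7 - 2 = 5
Step 3: m = M/N = 5/9 = 0.5556

0.5556


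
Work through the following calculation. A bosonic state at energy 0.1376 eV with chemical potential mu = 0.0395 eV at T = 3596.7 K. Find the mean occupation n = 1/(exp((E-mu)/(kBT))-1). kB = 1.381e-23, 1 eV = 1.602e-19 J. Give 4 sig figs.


Step 1: (E - mu) = 0.0981 eV
Step 2: x = (E-mu)*eV/(kB*T) = 0.0981*1.602e-19/(1.381e-23*3596.7) = 0.3164
Step 3: exp(x) = 1.372
Step 4: n = 1/(exp(x)-1) = 2.687

2.687


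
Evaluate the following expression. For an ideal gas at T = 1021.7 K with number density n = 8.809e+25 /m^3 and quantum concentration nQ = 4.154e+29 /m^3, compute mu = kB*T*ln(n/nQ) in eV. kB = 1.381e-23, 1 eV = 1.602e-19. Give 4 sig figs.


Step 1: n/nQ = 8.809e+25/4.154e+29 = 0.0002121
Step 2: ln(n/nQ) = -8.459
Step 3: mu = kB*T*ln(n/nQ) = 1.411e-20*-8.459 = -1.193e-19 J
Step 4: Convert to eV: -1.193e-19/1.602e-19 = -0.745 eV

-0.745


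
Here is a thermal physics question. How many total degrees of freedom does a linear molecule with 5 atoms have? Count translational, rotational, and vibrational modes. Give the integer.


Step 1: Translational DOF = 3
Step 2: Rotational DOF (linear) = 2
Step 3: Vibrational DOF = 3*5 - 5 = 10
Step 4: Total = 3 + 2 + 10 = 15

15


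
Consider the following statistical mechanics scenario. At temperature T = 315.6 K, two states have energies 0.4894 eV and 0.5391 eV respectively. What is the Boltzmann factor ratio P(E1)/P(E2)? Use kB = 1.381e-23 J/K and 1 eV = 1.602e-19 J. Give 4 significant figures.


Step 1: Compute energy difference dE = E1 - E2 = 0.4894 - 0.5391 = -0.0497 eV
Step 2: Convert to Joules: dE_J = -0.0497 * 1.602e-19 = -7.962e-21 J
Step 3: Compute exponent = -dE_J / (kB * T) = -(-7.962e-21) / (1.381e-23 * 315.6) = 1.827
Step 4: P(E1)/P(E2) = exp(1.827) = 6.214

6.214


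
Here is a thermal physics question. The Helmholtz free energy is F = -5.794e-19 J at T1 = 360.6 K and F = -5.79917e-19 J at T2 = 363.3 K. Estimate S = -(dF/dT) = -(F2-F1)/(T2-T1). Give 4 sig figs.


Step 1: dF = F2 - F1 = -5.79917e-19 - (-5.794e-19) = -5.17e-22 J
Step 2: dT = T2 - T1 = 363.3 - 360.6 = 2.7 K
Step 3: S = -dF/dT = -(-5.17e-22)/2.7 = 1.915e-22 J/K

1.915e-22


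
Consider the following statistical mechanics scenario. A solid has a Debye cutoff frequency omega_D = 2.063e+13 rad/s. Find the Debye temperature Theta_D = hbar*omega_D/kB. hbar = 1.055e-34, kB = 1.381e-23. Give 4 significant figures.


Step 1: hbar*omega_D = 1.055e-34 * 2.063e+13 = 2.176e-21 J
Step 2: Theta_D = 2.176e-21 / 1.381e-23
Step 3: Theta_D = 157.6 K

157.6


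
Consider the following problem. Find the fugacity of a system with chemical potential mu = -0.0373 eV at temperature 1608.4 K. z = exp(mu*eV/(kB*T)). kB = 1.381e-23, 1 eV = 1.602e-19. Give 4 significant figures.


Step 1: Convert mu to Joules: -0.0373*1.602e-19 = -5.975e-21 J
Step 2: kB*T = 1.381e-23*1608.4 = 2.221e-20 J
Step 3: mu/(kB*T) = -0.269
Step 4: z = exp(-0.269) = 0.7641

0.7641


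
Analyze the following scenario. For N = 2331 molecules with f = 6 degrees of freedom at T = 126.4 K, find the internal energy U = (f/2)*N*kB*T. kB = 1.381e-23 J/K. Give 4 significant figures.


Step 1: f/2 = 6/2 = 3.0
Step 2: N*kB*T = 2331*1.381e-23*126.4 = 4.069e-18
Step 3: U = 3.0 * 4.069e-18 = 1.221e-17 J

1.221e-17


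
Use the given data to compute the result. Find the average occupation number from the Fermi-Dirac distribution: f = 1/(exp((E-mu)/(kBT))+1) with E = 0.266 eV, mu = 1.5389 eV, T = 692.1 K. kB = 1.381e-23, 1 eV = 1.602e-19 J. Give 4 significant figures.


Step 1: (E - mu) = 0.266 - 1.5389 = -1.273 eV
Step 2: Convert: (E-mu)*eV = -2.039e-19 J
Step 3: x = (E-mu)*eV/(kB*T) = -21.34
Step 4: f = 1/(exp(-21.34)+1) = 1

1


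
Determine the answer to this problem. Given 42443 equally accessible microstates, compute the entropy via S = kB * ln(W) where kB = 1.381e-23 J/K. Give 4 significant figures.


Step 1: ln(W) = ln(42443) = 10.66
Step 2: S = kB * ln(W) = 1.381e-23 * 10.66
Step 3: S = 1.472e-22 J/K

1.472e-22


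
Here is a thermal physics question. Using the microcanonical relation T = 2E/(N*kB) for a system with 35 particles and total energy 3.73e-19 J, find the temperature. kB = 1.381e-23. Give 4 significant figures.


Step 1: Numerator = 2*E = 2*3.73e-19 = 7.46e-19 J
Step 2: Denominator = N*kB = 35*1.381e-23 = 4.833e-22
Step 3: T = 7.46e-19 / 4.833e-22 = 1543 K

1543


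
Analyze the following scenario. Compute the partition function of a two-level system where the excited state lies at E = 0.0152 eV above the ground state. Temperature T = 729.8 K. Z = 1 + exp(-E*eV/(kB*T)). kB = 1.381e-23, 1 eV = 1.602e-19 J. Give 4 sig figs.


Step 1: Compute beta*E = E*eV/(kB*T) = 0.0152*1.602e-19/(1.381e-23*729.8) = 0.2416
Step 2: exp(-beta*E) = exp(-0.2416) = 0.7854
Step 3: Z = 1 + 0.7854 = 1.785

1.785


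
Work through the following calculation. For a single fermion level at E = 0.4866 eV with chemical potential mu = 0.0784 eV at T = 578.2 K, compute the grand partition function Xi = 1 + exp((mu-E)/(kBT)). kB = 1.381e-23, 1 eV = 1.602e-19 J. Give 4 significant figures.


Step 1: (mu - E) = 0.0784 - 0.4866 = -0.4082 eV
Step 2: x = (mu-E)*eV/(kB*T) = -0.4082*1.602e-19/(1.381e-23*578.2) = -8.19
Step 3: exp(x) = 0.0002775
Step 4: Xi = 1 + 0.0002775 = 1

1


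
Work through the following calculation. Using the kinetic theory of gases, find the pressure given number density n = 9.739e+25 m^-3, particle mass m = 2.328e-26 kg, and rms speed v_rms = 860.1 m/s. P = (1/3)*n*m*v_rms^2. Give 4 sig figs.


Step 1: v_rms^2 = 860.1^2 = 7.398e+05
Step 2: n*m = 9.739e+25*2.328e-26 = 2.267
Step 3: P = (1/3)*2.267*7.398e+05 = 5.591e+05 Pa

5.591e+05


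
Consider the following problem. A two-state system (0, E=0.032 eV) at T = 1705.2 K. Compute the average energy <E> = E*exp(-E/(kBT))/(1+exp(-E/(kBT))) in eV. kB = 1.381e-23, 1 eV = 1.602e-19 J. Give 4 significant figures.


Step 1: beta*E = 0.032*1.602e-19/(1.381e-23*1705.2) = 0.2177
Step 2: exp(-beta*E) = 0.8044
Step 3: <E> = 0.032*0.8044/(1+0.8044) = 0.01427 eV

0.01427


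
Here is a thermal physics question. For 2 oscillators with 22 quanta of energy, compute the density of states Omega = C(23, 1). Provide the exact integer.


Step 1: Use binomial coefficient C(23, 1)
Step 2: Numerator = 23! / 22!
Step 3: Denominator = 1!
Step 4: Omega = 23

23


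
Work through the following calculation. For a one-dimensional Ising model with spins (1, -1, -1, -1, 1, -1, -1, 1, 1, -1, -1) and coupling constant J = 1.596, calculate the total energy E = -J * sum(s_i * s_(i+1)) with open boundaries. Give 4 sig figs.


Step 1: Nearest-neighbor products: -1, 1, 1, -1, -1, 1, -1, 1, -1, 1
Step 2: Sum of products = 0
Step 3: E = -1.596 * 0 = 0

0


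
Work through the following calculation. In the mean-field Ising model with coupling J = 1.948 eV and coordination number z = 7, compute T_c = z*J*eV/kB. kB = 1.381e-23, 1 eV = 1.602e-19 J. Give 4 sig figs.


Step 1: z*J = 7*1.948 = 13.64 eV
Step 2: Convert to Joules: 13.64*1.602e-19 = 2.184e-18 J
Step 3: T_c = 2.184e-18 / 1.381e-23 = 1.582e+05 K

1.582e+05


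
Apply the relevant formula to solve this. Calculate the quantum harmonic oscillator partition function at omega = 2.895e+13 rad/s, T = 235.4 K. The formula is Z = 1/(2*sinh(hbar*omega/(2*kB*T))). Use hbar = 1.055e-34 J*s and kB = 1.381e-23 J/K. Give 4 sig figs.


Step 1: Compute x = hbar*omega/(kB*T) = 1.055e-34*2.895e+13/(1.381e-23*235.4) = 0.9395
Step 2: x/2 = 0.4698
Step 3: sinh(x/2) = 0.4872
Step 4: Z = 1/(2*0.4872) = 1.026

1.026


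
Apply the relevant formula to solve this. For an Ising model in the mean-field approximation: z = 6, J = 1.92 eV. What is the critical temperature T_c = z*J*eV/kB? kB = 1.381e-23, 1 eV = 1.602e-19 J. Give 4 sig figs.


Step 1: z*J = 6*1.92 = 11.52 eV
Step 2: Convert to Joules: 11.52*1.602e-19 = 1.846e-18 J
Step 3: T_c = 1.846e-18 / 1.381e-23 = 1.336e+05 K

1.336e+05
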